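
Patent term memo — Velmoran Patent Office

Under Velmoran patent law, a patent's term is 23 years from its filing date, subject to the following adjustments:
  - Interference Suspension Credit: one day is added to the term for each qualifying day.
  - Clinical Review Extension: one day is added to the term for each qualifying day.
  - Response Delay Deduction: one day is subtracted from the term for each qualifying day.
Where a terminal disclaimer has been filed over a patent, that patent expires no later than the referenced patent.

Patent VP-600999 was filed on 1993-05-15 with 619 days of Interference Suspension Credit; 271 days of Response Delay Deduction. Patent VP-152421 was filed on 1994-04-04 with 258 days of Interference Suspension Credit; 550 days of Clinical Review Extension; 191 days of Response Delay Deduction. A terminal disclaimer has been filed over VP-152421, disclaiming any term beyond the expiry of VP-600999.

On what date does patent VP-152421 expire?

Natural term of VP-152421:
  Base: filing + 23 years → 4 April 2017.
  Interference Suspension Credit: +258 days → 18 December 2017.
  Clinical Review Extension: +550 days → 21 June 2019.
  Response Delay Deduction: −191 days → 12 December 2018.
Expiry of referenced patent VP-600999:
  Base: filing + 23 years → 15 May 2016.
  Interference Suspension Credit: +619 days → 24 January 2018.
  Response Delay Deduction: −271 days → 28 April 2017.
Terminal disclaimer: VP-152421 expires on the earlier of 12 December 2018 and 28 April 2017.

April 28, 2017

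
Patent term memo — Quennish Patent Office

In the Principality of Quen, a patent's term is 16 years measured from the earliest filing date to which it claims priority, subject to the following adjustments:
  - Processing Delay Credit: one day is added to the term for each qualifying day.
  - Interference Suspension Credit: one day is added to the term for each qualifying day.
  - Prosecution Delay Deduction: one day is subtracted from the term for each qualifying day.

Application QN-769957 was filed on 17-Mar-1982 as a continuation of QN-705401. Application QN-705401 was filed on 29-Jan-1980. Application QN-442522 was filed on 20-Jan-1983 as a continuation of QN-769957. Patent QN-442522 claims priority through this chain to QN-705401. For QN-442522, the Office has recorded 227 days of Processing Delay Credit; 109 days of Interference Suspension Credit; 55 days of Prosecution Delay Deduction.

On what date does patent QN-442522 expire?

Earliest priority filing: 29 January 1980.
Base term: 29 January 1980 + 16 years → 29 January 1996.
Processing Delay Credit: +227 days → 12 September 1996.
Interference Suspension Credit: +109 days → 30 December 1996.
Prosecution Delay Deduction: −55 days → 5 November 1996.

November 5, 1996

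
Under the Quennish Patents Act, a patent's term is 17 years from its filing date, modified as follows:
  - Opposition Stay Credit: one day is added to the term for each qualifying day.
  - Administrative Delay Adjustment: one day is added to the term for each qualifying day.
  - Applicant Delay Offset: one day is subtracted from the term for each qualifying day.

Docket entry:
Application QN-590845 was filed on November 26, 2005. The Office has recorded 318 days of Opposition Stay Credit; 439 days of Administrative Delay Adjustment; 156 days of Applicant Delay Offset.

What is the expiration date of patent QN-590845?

July 19, 2024

Base term: filing date + 17 years → 26 November 2022.
Opposition Stay Credit: +318 days → 10 October 2023.
Administrative Delay Adjustment: +439 days → 22 December 2024.
Applicant Delay Offset: −156 days → 19 July 2024.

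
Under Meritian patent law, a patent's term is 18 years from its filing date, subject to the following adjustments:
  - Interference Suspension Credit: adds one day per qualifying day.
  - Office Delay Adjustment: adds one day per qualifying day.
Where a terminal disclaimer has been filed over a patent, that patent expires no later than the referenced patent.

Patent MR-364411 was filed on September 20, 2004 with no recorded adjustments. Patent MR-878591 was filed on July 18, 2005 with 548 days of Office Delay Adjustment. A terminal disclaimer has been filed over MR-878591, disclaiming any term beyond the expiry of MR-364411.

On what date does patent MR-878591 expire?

2022-09-20

Natural term of MR-878591:
  Base: filing + 18 years → 18 July 2023.
  Office Delay Adjustment: +548 days → 16 January 2025.
Expiry of referenced patent MR-364411:
  Base: filing + 18 years → 20 September 2022.
Terminal disclaimer: MR-878591 expires on the earlier of 16 January 2025 and 20 September 2022.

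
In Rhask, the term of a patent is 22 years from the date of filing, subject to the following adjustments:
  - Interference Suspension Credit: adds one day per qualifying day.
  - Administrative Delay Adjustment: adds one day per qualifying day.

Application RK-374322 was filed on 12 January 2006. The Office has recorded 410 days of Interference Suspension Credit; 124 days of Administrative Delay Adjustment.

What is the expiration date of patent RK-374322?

Base term: filing date + 22 years → 12 January 2028.
Interference Suspension Credit: +410 days → 25 February 2029.
Administrative Delay Adjustment: +124 days → 29 June 2029.

June 29, 2029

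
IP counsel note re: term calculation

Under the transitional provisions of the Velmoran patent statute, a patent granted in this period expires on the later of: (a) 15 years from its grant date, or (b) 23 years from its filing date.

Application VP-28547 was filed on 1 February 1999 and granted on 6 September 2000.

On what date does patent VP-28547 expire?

(a) grant + 15 years → 6 September 2015.
(b) filing + 23 years → 1 February 2022.
Later of the two: 1 February 2022.

2022-02-01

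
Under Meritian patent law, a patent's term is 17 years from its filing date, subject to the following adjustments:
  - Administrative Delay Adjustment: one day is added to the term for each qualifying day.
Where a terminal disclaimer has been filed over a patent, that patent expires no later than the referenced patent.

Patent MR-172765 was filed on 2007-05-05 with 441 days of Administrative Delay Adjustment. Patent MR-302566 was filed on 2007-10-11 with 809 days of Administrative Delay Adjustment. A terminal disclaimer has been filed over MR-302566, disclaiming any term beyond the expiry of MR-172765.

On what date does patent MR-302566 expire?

2025-07-20

Natural term of MR-302566:
  Base: filing + 17 years → 11 October 2024.
  Administrative Delay Adjustment: +809 days → 29 December 2026.
Expiry of referenced patent MR-172765:
  Base: filing + 17 years → 5 May 2024.
  Administrative Delay Adjustment: +441 days → 20 July 2025.
Terminal disclaimer: MR-302566 expires on the earlier of 29 December 2026 and 20 July 2025.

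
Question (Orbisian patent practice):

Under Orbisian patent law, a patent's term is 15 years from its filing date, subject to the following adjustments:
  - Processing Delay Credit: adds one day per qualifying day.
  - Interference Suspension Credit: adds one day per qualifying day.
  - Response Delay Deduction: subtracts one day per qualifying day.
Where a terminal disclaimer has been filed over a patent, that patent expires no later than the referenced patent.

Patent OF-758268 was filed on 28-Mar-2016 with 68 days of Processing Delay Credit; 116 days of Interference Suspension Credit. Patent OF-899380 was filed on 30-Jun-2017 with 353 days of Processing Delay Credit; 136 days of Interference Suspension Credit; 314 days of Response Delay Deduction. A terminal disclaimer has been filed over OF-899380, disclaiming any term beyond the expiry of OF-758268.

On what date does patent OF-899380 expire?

Natural term of OF-899380:
  Base: filing + 15 years → 30 June 2032.
  Processing Delay Credit: +353 days → 18 June 2033.
  Interference Suspension Credit: +136 days → 1 November 2033.
  Response Delay Deduction: −314 days → 22 December 2032.
Expiry of referenced patent OF-758268:
  Base: filing + 15 years → 28 March 2031.
  Processing Delay Credit: +68 days → 4 June 2031.
  Interference Suspension Credit: +116 days → 28 September 2031.
Terminal disclaimer: OF-899380 expires on the earlier of 22 December 2032 and 28 September 2031.

September 28, 2031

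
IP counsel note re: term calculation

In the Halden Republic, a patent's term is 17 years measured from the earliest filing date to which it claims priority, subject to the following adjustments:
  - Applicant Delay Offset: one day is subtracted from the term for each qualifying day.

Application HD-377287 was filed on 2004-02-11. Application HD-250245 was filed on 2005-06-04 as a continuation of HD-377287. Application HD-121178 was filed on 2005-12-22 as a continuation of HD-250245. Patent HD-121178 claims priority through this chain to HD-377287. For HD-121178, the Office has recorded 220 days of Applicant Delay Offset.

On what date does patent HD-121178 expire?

Earliest priority filing: 11 February 2004.
Base term: 11 February 2004 + 17 years → 11 February 2021.
Applicant Delay Offset: −220 days → 6 July 2020.

July 6, 2020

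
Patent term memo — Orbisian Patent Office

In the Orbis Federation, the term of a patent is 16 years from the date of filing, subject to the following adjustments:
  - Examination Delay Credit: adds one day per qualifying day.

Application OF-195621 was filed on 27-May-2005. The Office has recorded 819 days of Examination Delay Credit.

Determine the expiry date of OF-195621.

August 24, 2023

Base term: filing date + 16 years → 27 May 2021.
Examination Delay Credit: +819 days → 24 August 2023.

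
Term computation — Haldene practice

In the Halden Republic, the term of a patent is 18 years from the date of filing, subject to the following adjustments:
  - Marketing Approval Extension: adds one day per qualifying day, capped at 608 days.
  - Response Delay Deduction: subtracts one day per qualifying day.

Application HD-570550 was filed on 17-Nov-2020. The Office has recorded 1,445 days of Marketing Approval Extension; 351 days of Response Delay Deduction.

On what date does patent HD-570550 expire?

Base term: filing date + 18 years → 17 November 2038.
Marketing Approval Extension: 1445 days claimed exceeds the 608-day cap, so +608 days → 17 July 2040.
Response Delay Deduction: −351 days → 1 August 2039.

August 1, 2039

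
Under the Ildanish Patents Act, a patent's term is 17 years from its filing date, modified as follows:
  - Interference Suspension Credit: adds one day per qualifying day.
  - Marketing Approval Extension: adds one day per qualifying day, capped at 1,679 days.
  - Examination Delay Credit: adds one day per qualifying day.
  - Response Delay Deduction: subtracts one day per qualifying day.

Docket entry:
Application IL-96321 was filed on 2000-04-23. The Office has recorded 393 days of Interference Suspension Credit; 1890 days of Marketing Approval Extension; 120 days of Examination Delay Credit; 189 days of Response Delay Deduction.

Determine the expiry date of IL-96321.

2022-10-17

Base term: filing date + 17 years → 23 April 2017.
Interference Suspension Credit: +393 days → 21 May 2018.
Marketing Approval Extension: 1890 days claimed exceeds the 1679-day cap, so +1679 days → 25 December 2022.
Examination Delay Credit: +120 days → 24 April 2023.
Response Delay Deduction: −189 days → 17 October 2022.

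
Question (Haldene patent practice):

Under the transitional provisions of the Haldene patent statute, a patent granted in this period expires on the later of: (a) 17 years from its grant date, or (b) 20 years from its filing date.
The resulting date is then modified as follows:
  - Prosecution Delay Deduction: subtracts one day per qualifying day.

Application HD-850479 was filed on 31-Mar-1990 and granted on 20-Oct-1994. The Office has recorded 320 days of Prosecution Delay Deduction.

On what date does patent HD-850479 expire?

December 4, 2010

(a) grant + 17 years → 20 October 2011.
(b) filing + 20 years → 31 March 2010.
Later of the two: 20 October 2011.
Prosecution Delay Deduction: −320 days → 4 December 2010.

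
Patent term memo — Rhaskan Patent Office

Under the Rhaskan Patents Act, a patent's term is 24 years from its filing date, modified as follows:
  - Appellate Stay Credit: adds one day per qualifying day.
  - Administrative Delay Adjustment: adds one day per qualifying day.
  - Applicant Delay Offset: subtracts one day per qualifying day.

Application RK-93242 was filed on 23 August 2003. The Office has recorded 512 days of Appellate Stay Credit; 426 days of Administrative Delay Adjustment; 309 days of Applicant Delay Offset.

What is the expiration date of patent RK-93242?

2029-05-13

Base term: filing date + 24 years → 23 August 2027.
Appellate Stay Credit: +512 days → 16 January 2029.
Administrative Delay Adjustment: +426 days → 18 March 2030.
Applicant Delay Offset: −309 days → 13 May 2029.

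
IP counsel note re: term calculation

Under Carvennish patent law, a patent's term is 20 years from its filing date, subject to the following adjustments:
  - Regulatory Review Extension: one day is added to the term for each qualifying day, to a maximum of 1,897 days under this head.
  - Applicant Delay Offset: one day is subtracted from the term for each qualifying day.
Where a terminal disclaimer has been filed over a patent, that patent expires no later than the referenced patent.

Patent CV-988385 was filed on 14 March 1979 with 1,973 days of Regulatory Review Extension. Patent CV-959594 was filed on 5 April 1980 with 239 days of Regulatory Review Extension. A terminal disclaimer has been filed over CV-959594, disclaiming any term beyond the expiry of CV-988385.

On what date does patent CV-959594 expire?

Natural term of CV-959594:
  Base: filing + 20 years → 5 April 2000.
  Regulatory Review Extension: 239 days (within the 1897-day cap) → +239 days → 30 November 2000.
Expiry of referenced patent CV-988385:
  Base: filing + 20 years → 14 March 1999.
  Regulatory Review Extension: 1973 days claimed exceeds the 1897-day cap, so +1897 days → 23 May 2004.
Terminal disclaimer: CV-959594 expires on the earlier of 30 November 2000 and 23 May 2004.

November 30, 2000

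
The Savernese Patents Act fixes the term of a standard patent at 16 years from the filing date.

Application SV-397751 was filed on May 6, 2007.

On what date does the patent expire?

May 6, 2023

Filing date + 16 years → 6 May 2023.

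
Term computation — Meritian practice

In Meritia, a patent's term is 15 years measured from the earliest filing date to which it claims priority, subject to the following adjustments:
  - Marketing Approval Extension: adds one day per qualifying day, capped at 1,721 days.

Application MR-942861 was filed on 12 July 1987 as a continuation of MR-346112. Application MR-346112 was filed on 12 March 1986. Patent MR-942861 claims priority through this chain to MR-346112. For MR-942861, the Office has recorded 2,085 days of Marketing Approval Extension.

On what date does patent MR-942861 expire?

November 27, 2005

Earliest priority filing: 12 March 1986.
Base term: 12 March 1986 + 15 years → 12 March 2001.
Marketing Approval Extension: 2085 days claimed exceeds the 1721-day cap, so +1721 days → 27 November 2005.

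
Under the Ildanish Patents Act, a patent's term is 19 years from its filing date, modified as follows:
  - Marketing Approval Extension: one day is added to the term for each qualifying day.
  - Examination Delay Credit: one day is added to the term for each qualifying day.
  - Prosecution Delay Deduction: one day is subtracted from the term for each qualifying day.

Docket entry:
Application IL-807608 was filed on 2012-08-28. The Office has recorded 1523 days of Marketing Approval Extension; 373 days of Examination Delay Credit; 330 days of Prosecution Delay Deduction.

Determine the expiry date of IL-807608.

2035-12-11

Base term: filing date + 19 years → 28 August 2031.
Marketing Approval Extension: +1523 days → 29 October 2035.
Examination Delay Credit: +373 days → 5 November 2036.
Prosecution Delay Deduction: −330 days → 11 December 2035.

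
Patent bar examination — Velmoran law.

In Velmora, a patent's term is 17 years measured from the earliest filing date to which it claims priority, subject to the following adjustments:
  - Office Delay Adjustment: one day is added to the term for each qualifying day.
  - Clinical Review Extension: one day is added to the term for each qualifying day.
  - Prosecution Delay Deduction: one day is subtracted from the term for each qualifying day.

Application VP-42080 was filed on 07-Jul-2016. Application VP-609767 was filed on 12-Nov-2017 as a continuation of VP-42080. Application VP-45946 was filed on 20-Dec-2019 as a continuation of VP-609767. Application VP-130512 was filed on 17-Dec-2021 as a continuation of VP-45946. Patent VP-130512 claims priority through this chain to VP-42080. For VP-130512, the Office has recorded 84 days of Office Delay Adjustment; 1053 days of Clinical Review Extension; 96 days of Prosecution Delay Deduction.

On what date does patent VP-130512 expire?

Earliest priority filing: 7 July 2016.
Base term: 7 July 2016 + 17 years → 7 July 2033.
Office Delay Adjustment: +84 days → 29 September 2033.
Clinical Review Extension: +1053 days → 17 August 2036.
Prosecution Delay Deduction: −96 days → 13 May 2036.

May 13, 2036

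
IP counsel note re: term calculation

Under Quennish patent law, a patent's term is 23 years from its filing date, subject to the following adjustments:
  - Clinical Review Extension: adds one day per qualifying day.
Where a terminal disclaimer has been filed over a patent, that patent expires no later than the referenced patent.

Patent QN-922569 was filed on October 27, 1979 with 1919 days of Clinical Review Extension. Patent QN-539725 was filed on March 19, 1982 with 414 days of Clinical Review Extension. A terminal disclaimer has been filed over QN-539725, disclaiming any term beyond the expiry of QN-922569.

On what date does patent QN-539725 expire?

Natural term of QN-539725:
  Base: filing + 23 years → 19 March 2005.
  Clinical Review Extension: +414 days → 7 May 2006.
Expiry of referenced patent QN-922569:
  Base: filing + 23 years → 27 October 2002.
  Clinical Review Extension: +1919 days → 28 January 2008.
Terminal disclaimer: QN-539725 expires on the earlier of 7 May 2006 and 28 January 2008.

2006-05-07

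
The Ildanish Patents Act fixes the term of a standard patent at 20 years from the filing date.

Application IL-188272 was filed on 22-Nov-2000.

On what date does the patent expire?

Filing date + 20 years → 22 November 2020.

November 22, 2020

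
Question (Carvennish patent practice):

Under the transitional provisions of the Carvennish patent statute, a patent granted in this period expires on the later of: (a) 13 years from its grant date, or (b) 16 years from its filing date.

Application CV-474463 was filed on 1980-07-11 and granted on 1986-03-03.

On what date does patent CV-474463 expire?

1999-03-03

(a) grant + 13 years → 3 March 1999.
(b) filing + 16 years → 11 July 1996.
Later of the two: 3 March 1999.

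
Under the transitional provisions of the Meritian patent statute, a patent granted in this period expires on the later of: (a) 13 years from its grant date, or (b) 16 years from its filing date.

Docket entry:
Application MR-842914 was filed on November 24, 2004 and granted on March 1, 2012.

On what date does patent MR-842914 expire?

March 1, 2025

(a) grant + 13 years → 1 March 2025.
(b) filing + 16 years → 24 November 2020.
Later of the two: 1 March 2025.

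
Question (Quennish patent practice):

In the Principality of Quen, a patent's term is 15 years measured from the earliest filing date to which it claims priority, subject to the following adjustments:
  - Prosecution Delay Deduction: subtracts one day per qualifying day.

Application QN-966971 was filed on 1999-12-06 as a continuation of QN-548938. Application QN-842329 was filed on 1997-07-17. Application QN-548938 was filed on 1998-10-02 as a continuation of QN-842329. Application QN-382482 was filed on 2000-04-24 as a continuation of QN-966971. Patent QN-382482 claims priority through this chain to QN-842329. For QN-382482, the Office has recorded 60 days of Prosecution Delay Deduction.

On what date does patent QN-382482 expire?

Earliest priority filing: 17 July 1997.
Base term: 17 July 1997 + 15 years → 17 July 2012.
Prosecution Delay Deduction: −60 days → 18 May 2012.

May 18, 2012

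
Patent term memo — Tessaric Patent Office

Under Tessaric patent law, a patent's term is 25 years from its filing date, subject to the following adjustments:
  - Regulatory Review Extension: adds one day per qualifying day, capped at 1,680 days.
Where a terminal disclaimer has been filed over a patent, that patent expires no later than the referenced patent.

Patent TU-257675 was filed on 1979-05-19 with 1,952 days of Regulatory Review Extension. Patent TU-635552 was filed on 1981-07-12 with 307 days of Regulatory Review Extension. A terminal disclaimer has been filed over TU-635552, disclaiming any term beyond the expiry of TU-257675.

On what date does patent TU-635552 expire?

Natural term of TU-635552:
  Base: filing + 25 years → 12 July 2006.
  Regulatory Review Extension: 307 days (within the 1680-day cap) → +307 days → 15 May 2007.
Expiry of referenced patent TU-257675:
  Base: filing + 25 years → 19 May 2004.
  Regulatory Review Extension: 1952 days claimed exceeds the 1680-day cap, so +1680 days → 24 December 2008.
Terminal disclaimer: TU-635552 expires on the earlier of 15 May 2007 and 24 December 2008.

2007-05-15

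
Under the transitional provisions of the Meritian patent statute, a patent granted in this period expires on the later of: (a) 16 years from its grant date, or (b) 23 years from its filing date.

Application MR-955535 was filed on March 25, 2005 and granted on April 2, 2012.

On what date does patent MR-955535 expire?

(a) grant + 16 years → 2 April 2028.
(b) filing + 23 years → 25 March 2028.
Later of the two: 2 April 2028.

2028-04-02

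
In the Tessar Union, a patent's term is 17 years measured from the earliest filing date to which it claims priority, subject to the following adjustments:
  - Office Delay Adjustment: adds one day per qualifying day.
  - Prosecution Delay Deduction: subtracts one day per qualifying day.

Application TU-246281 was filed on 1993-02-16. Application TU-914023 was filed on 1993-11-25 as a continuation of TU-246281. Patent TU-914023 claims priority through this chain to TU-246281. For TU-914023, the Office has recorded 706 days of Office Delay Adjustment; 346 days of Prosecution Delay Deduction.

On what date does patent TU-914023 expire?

2011-02-11

Earliest priority filing: 16 February 1993.
Base term: 16 February 1993 + 17 years → 16 February 2010.
Office Delay Adjustment: +706 days → 23 January 2012.
Prosecution Delay Deduction: −346 days → 11 February 2011.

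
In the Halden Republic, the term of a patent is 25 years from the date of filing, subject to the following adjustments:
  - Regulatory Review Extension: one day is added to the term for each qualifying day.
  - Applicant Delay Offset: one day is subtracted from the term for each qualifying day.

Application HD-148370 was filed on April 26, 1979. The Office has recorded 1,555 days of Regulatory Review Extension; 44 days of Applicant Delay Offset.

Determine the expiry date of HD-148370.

Base term: filing date + 25 years → 26 April 2004.
Regulatory Review Extension: +1555 days → 29 July 2008.
Applicant Delay Offset: −44 days → 15 June 2008.

2008-06-15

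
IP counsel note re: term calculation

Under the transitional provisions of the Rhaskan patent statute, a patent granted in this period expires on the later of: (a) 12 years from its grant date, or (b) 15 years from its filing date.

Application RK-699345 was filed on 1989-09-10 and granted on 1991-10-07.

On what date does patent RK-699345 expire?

September 10, 2004

(a) grant + 12 years → 7 October 2003.
(b) filing + 15 years → 10 September 2004.
Later of the two: 10 September 2004.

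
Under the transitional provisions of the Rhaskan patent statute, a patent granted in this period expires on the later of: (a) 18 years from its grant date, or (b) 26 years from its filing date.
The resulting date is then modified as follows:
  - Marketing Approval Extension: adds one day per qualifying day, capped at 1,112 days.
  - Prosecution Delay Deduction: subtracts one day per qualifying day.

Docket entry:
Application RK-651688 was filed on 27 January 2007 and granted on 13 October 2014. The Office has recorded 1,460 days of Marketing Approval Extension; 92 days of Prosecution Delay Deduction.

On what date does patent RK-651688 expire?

(a) grant + 18 years → 13 October 2032.
(b) filing + 26 years → 27 January 2033.
Later of the two: 27 January 2033.
Marketing Approval Extension: 1460 days claimed exceeds the 1112-day cap, so +1112 days → 13 February 2036.
Prosecution Delay Deduction: −92 days → 13 November 2035.

November 13, 2035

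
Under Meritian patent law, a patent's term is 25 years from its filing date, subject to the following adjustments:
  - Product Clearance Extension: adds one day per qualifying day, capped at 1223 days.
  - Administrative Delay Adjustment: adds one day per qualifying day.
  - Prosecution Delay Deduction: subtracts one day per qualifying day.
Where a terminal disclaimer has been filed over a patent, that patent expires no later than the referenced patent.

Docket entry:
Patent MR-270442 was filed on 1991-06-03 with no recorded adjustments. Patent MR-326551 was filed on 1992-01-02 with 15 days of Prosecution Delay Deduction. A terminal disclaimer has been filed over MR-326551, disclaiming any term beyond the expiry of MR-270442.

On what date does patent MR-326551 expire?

Natural term of MR-326551:
  Base: filing + 25 years → 2 January 2017.
  Prosecution Delay Deduction: −15 days → 18 December 2016.
Expiry of referenced patent MR-270442:
  Base: filing + 25 years → 3 June 2016.
Terminal disclaimer: MR-326551 expires on the earlier of 18 December 2016 and 3 June 2016.

2016-06-03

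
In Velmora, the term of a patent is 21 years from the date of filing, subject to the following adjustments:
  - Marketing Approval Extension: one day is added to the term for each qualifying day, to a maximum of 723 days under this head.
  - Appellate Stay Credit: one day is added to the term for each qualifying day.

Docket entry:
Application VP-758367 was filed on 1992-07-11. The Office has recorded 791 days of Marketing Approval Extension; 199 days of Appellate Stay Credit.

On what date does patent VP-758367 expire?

2016-01-19

Base term: filing date + 21 years → 11 July 2013.
Marketing Approval Extension: 791 days claimed exceeds the 723-day cap, so +723 days → 4 July 2015.
Appellate Stay Credit: +199 days → 19 January 2016.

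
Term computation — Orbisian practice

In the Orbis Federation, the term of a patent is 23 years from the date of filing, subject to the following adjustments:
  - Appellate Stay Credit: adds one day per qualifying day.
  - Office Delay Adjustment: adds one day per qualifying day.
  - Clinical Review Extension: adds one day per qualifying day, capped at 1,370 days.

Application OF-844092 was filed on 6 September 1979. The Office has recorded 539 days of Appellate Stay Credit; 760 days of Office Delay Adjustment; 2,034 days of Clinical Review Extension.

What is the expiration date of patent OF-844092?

Base term: filing date + 23 years → 6 September 2002.
Appellate Stay Credit: +539 days → 27 February 2004.
Office Delay Adjustment: +760 days → 28 March 2006.
Clinical Review Extension: 2034 days claimed exceeds the 1370-day cap, so +1370 days → 27 December 2009.

December 27, 2009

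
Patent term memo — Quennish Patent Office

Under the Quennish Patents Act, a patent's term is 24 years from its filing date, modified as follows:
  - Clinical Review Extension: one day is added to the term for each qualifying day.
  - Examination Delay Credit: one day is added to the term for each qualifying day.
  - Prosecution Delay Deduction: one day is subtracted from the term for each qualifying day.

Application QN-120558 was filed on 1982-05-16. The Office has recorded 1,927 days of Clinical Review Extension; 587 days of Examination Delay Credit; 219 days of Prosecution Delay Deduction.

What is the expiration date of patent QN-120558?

August 27, 2012

Base term: filing date + 24 years → 16 May 2006.
Clinical Review Extension: +1927 days → 25 August 2011.
Examination Delay Credit: +587 days → 3 April 2013.
Prosecution Delay Deduction: −219 days → 27 August 2012.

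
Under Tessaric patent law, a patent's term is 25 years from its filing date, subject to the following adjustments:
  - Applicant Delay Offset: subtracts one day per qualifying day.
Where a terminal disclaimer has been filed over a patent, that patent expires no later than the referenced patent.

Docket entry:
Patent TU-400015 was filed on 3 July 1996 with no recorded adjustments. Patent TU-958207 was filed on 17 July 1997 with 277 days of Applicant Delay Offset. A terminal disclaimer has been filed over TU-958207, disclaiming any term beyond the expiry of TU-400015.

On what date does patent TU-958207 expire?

July 3, 2021

Natural term of TU-958207:
  Base: filing + 25 years → 17 July 2022.
  Applicant Delay Offset: −277 days → 13 October 2021.
Expiry of referenced patent TU-400015:
  Base: filing + 25 years → 3 July 2021.
Terminal disclaimer: TU-958207 expires on the earlier of 13 October 2021 and 3 July 2021.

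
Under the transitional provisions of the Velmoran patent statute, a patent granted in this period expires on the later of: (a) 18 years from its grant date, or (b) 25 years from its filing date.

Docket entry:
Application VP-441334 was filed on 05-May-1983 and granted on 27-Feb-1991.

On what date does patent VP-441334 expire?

(a) grant + 18 years → 27 February 2009.
(b) filing + 25 years → 5 May 2008.
Later of the two: 27 February 2009.

February 27, 2009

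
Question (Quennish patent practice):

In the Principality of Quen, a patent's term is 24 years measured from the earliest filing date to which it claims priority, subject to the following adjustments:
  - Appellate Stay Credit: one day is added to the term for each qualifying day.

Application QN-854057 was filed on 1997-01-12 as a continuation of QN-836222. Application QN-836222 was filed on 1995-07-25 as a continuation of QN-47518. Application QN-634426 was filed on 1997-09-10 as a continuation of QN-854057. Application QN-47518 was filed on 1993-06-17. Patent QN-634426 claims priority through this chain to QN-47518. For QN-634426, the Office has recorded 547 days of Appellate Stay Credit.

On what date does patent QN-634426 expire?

2018-12-16

Earliest priority filing: 17 June 1993.
Base term: 17 June 1993 + 24 years → 17 June 2017.
Appellate Stay Credit: +547 days → 16 December 2018.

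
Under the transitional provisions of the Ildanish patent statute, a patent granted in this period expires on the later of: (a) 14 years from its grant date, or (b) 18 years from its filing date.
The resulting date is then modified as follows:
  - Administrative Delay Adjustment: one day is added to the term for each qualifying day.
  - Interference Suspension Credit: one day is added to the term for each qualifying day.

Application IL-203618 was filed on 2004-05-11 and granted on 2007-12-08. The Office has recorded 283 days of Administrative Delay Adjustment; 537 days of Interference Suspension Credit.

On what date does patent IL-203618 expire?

(a) grant + 14 years → 8 December 2021.
(b) filing + 18 years → 11 May 2022.
Later of the two: 11 May 2022.
Administrative Delay Adjustment: +283 days → 18 February 2023.
Interference Suspension Credit: +537 days → 8 August 2024.

August 8, 2024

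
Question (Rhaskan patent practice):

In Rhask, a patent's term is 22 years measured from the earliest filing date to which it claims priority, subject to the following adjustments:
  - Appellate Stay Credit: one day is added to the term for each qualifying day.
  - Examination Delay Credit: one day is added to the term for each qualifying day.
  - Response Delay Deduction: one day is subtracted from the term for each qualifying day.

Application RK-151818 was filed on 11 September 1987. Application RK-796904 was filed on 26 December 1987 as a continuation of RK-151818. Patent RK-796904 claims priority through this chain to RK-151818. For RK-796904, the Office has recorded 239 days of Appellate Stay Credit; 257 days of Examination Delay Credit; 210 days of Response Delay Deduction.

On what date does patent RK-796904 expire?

Earliest priority filing: 11 September 1987.
Base term: 11 September 1987 + 22 years → 11 September 2009.
Appellate Stay Credit: +239 days → 8 May 2010.
Examination Delay Credit: +257 days → 20 January 2011.
Response Delay Deduction: −210 days → 24 June 2010.

2010-06-24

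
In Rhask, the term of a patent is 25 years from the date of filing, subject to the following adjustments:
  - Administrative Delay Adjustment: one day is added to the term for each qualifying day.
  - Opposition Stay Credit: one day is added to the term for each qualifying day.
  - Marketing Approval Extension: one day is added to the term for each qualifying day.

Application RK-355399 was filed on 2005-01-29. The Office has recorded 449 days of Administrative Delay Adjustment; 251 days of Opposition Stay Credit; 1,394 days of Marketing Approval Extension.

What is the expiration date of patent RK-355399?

Base term: filing date + 25 years → 29 January 2030.
Administrative Delay Adjustment: +449 days → 23 April 2031.
Opposition Stay Credit: +251 days → 30 December 2031.
Marketing Approval Extension: +1394 days → 24 October 2035.

2035-10-24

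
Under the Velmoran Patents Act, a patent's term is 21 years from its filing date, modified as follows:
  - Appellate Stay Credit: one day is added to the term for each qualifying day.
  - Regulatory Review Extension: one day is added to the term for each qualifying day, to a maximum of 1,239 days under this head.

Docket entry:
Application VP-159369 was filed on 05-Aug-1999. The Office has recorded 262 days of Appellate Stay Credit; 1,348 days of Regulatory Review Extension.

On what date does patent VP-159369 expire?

2024-09-14

Base term: filing date + 21 years → 5 August 2020.
Appellate Stay Credit: +262 days → 24 April 2021.
Regulatory Review Extension: 1348 days claimed exceeds the 1239-day cap, so +1239 days → 14 September 2024.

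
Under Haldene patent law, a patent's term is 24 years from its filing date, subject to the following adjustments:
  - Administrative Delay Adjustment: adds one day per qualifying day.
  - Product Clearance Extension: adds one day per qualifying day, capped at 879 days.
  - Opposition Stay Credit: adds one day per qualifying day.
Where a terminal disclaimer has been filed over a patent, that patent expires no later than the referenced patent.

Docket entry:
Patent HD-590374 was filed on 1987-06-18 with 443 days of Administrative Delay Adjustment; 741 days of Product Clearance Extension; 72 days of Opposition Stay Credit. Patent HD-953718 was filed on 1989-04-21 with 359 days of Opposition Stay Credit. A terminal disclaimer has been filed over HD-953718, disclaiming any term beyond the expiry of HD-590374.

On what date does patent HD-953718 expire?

April 15, 2014

Natural term of HD-953718:
  Base: filing + 24 years → 21 April 2013.
  Opposition Stay Credit: +359 days → 15 April 2014.
Expiry of referenced patent HD-590374:
  Base: filing + 24 years → 18 June 2011.
  Administrative Delay Adjustment: +443 days → 3 September 2012.
  Product Clearance Extension: 741 days (within the 879-day cap) → +741 days → 14 September 2014.
  Opposition Stay Credit: +72 days → 25 November 2014.
Terminal disclaimer: HD-953718 expires on the earlier of 15 April 2014 and 25 November 2014.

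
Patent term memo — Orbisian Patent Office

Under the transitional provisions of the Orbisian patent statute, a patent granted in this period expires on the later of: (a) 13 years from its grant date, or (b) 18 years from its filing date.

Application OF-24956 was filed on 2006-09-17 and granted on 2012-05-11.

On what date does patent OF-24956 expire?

(a) grant + 13 years → 11 May 2025.
(b) filing + 18 years → 17 September 2024.
Later of the two: 11 May 2025.

2025-05-11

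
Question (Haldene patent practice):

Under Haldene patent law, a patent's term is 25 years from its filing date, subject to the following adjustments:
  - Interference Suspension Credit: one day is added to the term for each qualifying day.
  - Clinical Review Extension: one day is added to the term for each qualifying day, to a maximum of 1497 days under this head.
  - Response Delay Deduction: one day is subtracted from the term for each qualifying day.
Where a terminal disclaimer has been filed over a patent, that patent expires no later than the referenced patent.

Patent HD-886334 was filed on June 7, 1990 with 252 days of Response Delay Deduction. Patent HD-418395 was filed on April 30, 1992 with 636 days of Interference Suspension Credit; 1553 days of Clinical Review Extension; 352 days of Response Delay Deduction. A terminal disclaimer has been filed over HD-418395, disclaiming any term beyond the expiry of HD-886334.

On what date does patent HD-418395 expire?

2014-09-28

Natural term of HD-418395:
  Base: filing + 25 years → 30 April 2017.
  Interference Suspension Credit: +636 days → 26 January 2019.
  Clinical Review Extension: 1553 days claimed exceeds the 1497-day cap, so +1497 days → 3 March 2023.
  Response Delay Deduction: −352 days → 16 March 2022.
Expiry of referenced patent HD-886334:
  Base: filing + 25 years → 7 June 2015.
  Response Delay Deduction: −252 days → 28 September 2014.
Terminal disclaimer: HD-418395 expires on the earlier of 16 March 2022 and 28 September 2014.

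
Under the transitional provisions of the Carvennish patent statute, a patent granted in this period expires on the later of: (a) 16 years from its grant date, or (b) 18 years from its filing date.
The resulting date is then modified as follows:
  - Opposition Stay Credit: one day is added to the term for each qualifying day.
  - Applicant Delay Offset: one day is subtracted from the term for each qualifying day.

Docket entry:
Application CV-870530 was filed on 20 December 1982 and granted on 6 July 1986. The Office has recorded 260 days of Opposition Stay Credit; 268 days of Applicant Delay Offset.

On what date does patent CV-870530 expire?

2002-06-28

(a) grant + 16 years → 6 July 2002.
(b) filing + 18 years → 20 December 2000.
Later of the two: 6 July 2002.
Opposition Stay Credit: +260 days → 23 March 2003.
Applicant Delay Offset: −268 days → 28 June 2002.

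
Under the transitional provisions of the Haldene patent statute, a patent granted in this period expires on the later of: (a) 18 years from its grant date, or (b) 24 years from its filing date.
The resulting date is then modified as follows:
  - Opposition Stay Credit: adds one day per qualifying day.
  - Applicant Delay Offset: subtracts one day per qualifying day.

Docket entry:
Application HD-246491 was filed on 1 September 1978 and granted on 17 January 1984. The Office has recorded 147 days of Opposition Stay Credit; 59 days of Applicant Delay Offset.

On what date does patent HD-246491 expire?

(a) grant + 18 years → 17 January 2002.
(b) filing + 24 years → 1 September 2002.
Later of the two: 1 September 2002.
Opposition Stay Credit: +147 days → 26 January 2003.
Applicant Delay Offset: −59 days → 28 November 2002.

2002-11-28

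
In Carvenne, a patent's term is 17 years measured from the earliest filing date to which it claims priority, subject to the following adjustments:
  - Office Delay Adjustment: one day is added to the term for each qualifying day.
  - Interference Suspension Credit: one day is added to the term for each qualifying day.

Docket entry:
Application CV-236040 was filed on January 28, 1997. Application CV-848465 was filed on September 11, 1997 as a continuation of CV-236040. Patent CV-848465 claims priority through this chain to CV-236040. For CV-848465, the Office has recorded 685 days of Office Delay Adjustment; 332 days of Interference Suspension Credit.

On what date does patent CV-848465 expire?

Earliest priority filing: 28 January 1997.
Base term: 28 January 1997 + 17 years → 28 January 2014.
Office Delay Adjustment: +685 days → 14 December 2015.
Interference Suspension Credit: +332 days → 10 November 2016.

2016-11-10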